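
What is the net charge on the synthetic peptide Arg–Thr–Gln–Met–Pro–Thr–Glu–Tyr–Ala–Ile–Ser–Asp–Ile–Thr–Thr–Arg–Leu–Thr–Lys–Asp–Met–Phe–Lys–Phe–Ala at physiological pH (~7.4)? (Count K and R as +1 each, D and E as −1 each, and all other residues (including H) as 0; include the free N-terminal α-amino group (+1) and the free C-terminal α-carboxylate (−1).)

+1

Positive (K, R): Arg1, Arg16, Lys19, Lys23 → +4.
Negative (D, E): Glu7, Asp12, Asp20 → −3.
The N-terminus (+1) and C-terminus (−1) cancel.
Net charge = (+4) + (−3) = +1.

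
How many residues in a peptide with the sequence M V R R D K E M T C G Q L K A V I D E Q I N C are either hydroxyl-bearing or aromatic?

Hydroxyl-bearing: S, T, Y. Aromatic: F, W, Y.
Hydroxyl-bearing residues here: T9 (1).
Aromatic residues here: none (0).
(Y belongs to both groups, but none appear in this sequence.) Total = 1 + 0 = 1.

1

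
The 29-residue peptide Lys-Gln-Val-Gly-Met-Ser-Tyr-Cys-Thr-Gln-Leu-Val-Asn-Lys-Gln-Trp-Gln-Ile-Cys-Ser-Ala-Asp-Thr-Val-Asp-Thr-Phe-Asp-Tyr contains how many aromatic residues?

Phenylalanine (F), tryptophan (W), and tyrosine (Y) have aromatic ring side chains.
Matching residues: Tyr7, Trp16, Phe27, Tyr29.

4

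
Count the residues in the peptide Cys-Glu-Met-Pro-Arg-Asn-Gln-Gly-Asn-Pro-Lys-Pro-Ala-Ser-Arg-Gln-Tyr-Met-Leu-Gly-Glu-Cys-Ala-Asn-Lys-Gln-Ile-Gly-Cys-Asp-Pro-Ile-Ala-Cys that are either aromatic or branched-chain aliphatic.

Aromatic: F, W, Y. Branched-chain aliphatic: I, L, V.
Aromatic residues here: Tyr17 (1).
Branched-chain aliphatic residues here: Leu19, Ile27, Ile32 (3).
The two groups share no amino acid, so total = 1 + 3 = 4.

4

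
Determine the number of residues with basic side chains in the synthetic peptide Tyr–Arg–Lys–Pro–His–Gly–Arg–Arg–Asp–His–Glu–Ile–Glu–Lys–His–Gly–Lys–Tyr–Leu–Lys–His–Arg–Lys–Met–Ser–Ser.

13

The basic amino acids are Lys (K), Arg (R), and His (H).
Matching residues: Arg2, Lys3, His5, Arg7, Arg8, His10, Lys14, His15, Lys17, Lys20, His21, Arg22, Lys23.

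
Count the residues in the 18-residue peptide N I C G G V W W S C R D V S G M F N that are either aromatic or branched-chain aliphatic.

6

Aromatic: F, W, Y. Branched-chain aliphatic: I, L, V.
Aromatic residues here: W7, W8, F17 (3).
Branched-chain aliphatic residues here: I2, V6, V13 (3).
The two groups share no amino acid, so total = 3 + 3 = 6.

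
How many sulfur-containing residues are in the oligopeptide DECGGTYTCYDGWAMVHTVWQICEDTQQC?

Only Cys (C) and Met (M) have a sulfur atom in the side chain.
Matching residues: C3, C9, M15, C23, C29.

5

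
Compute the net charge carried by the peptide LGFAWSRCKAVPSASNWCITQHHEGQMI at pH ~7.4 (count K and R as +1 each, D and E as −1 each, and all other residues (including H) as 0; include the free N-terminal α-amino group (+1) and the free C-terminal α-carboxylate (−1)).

+1

Positive (K, R): R7, K9 → +2.
Negative (D, E): E24 → −1.
The N-terminus (+1) and C-terminus (−1) cancel.
Net charge = (+2) + (−1) = +1.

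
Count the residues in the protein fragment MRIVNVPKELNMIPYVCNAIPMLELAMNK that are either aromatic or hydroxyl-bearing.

1

Aromatic: F, W, Y. Hydroxyl-bearing: S, T, Y.
Aromatic residues here: Y15 (1).
Hydroxyl-bearing residues here: Y15 (1).
Y is in both groups, so the 1 Y residue must not be double-counted.
Total = 1 + 1 − 1 = 1.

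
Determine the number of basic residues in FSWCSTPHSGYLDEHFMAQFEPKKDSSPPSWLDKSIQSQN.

5

Lysine (K), arginine (R), and histidine (H) have basic, nitrogen-containing side chains.
Matching residues: H8, H15, K23, K24, K34.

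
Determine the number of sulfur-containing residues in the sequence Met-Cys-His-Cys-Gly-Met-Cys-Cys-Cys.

7

The sulfur-bearing residues are cysteine (–SH) and methionine (–S–CH₃).
Matching residues: Met1, Cys2, Cys4, Met6, Cys7, Cys8, Cys9.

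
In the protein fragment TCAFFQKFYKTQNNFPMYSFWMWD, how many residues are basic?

2

Lysine (K), arginine (R), and histidine (H) have basic, nitrogen-containing side chains.
Matching residues: K7, K10.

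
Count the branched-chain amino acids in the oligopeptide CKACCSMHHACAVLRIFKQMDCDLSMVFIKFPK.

6

Valine (V), leucine (L), and isoleucine (I) are the branched-chain amino acids.
Matching residues: V13, L14, I16, L24, V27, I29.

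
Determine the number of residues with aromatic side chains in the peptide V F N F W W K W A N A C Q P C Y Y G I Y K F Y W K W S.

Phenylalanine (F), tryptophan (W), and tyrosine (Y) have aromatic ring side chains.
Matching residues: F2, F4, W5, W6, W8, Y16, Y17, Y20, F22, Y23, W24, W26.

12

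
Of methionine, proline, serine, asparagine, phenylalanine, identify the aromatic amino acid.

phenylalanine

F, W, and Y each carry an aromatic ring on the side chain.
Of the listed options, only phenylalanine belongs to this group.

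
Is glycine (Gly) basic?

No

The basic amino acids are Lys (K), Arg (R), and His (H).
Glycine is not in this group.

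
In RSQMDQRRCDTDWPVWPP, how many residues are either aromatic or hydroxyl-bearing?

Aromatic: F, W, Y. Hydroxyl-bearing: S, T, Y.
Aromatic residues here: W13, W16 (2).
Hydroxyl-bearing residues here: S2, T11 (2).
(Y belongs to both groups, but none appear in this sequence.) Total = 2 + 2 = 4.

4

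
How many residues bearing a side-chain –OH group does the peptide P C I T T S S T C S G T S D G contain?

8

The –OH-bearing residues are Ser, Thr (aliphatic alcohols), and Tyr (phenol).
Matching residues: T4, T5, S6, S7, T8, S10, T12, S13.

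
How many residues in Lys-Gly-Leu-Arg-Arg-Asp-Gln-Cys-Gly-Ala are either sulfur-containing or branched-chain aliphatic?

2

Sulfur-containing: C, M. Branched-chain aliphatic: I, L, V.
Sulfur-containing residues here: Cys8 (1).
Branched-chain aliphatic residues here: Leu3 (1).
The two groups share no amino acid, so total = 1 + 1 = 2.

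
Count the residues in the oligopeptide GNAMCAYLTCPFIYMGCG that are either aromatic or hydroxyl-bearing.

4

Aromatic: F, W, Y. Hydroxyl-bearing: S, T, Y.
Aromatic residues here: Y7, F12, Y14 (3).
Hydroxyl-bearing residues here: Y7, T9, Y14 (3).
Y is in both groups, so the 2 Y residues must not be double-counted.
Total = 3 + 3 − 2 = 4.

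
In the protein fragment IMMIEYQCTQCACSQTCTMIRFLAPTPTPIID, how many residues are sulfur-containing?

7

The sulfur-bearing residues are cysteine (–SH) and methionine (–S–CH₃).
Matching residues: M2, M3, C8, C11, C13, C17, M19.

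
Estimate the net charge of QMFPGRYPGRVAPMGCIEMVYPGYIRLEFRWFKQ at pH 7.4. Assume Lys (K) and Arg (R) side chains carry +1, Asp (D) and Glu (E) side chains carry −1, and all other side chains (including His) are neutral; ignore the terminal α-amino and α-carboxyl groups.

+3

Positive (K, R): R6, R10, R26, R30, K33 → +5.
Negative (D, E): E18, E28 → −2.
Net charge = (+5) + (−2) = +3.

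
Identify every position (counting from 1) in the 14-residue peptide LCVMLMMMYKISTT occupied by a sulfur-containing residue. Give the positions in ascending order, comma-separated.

2, 4, 6, 7, 8

The sulfur-bearing residues are cysteine (–SH) and methionine (–S–CH₃).
Matching residues: C2, M4, M6, M7, M8.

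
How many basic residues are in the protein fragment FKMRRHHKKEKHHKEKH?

13

The basic amino acids are Lys (K), Arg (R), and His (H).
Matching residues: K2, R4, R5, H6, H7, K8, K9, K11, H12, H13, K14, K16, H17.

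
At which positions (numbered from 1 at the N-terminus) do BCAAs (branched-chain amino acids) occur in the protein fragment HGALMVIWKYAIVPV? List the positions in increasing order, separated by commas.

4, 6, 7, 12, 13, 15

Valine (V), leucine (L), and isoleucine (I) are the branched-chain amino acids.
Matching residues: L4, V6, I7, I12, V13, V15.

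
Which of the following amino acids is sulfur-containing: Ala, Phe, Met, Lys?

Met

Only Cys (C) and Met (M) have a sulfur atom in the side chain.
Of the listed options, only Met belongs to this group.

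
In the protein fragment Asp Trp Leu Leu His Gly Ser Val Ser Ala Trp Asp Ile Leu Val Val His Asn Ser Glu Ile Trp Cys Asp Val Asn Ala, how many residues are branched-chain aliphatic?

V, L, and I make up the branched-chain aliphatic group.
Matching residues: Leu3, Leu4, Val8, Ile13, Leu14, Val15, Val16, Ile21, Val25.

9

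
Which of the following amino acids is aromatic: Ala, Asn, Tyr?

The aromatic amino acids are Phe (F, benzyl), Trp (W, indole), and Tyr (Y, phenol).
Of the listed options, only Tyr belongs to this group.

Tyr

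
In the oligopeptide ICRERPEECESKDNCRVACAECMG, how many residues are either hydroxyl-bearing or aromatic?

1

Hydroxyl-bearing: S, T, Y. Aromatic: F, W, Y.
Hydroxyl-bearing residues here: S11 (1).
Aromatic residues here: none (0).
(Y belongs to both groups, but none appear in this sequence.) Total = 1 + 0 = 1.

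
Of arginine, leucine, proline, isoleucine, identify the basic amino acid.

arginine

Lysine (K), arginine (R), and histidine (H) have basic, nitrogen-containing side chains.
Of the listed options, only arginine belongs to this group.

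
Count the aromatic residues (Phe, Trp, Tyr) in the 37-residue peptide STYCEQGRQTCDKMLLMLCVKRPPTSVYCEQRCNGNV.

2

Matching residues: Y3, Y28.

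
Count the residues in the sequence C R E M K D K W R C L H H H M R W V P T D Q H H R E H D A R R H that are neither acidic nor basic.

Acidic: D, E. Basic: K, R, H. All other residues are neither.
Matching residues: C1, M4, W8, C10, L11, M15, W17, V18, P19, T20, Q22, A29.

12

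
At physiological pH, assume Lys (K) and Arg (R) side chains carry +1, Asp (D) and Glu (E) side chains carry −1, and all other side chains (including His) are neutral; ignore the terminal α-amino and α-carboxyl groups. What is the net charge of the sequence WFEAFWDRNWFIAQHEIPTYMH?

-2

Positive (K, R): R8 → +1.
Negative (D, E): E3, D7, E16 → −3.
Net charge = (+1) + (−3) = −2.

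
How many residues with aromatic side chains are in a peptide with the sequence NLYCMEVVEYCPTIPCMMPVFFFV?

Phenylalanine (F), tryptophan (W), and tyrosine (Y) have aromatic ring side chains.
Matching residues: Y3, Y10, F21, F22, F23.

5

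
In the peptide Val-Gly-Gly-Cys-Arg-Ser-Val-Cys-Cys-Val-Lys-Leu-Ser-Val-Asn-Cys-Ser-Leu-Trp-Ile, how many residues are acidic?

0

Aspartate (D) and glutamate (E) have carboxylic-acid side chains and are the acidic amino acids.
None of the 20 residues belong to this group.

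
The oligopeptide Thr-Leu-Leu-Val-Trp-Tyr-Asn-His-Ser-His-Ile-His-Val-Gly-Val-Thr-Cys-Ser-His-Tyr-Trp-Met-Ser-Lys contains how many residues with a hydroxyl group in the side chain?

7

Serine (S), threonine (T), and tyrosine (Y) each carry a hydroxyl group on the side chain.
Matching residues: Thr1, Tyr6, Ser9, Thr16, Ser18, Tyr20, Ser23.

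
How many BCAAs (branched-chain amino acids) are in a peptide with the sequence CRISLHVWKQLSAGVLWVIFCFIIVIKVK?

V, L, and I make up the branched-chain aliphatic group.
Matching residues: I3, L5, V7, L11, V15, L16, V18, I19, I23, I24, V25, I26, V28.

13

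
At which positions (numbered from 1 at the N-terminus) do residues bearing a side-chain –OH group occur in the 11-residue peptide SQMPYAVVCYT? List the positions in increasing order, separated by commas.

1, 5, 10, 11

S, T, and Y are the three residues with a side-chain hydroxyl.
Matching residues: S1, Y5, Y10, T11.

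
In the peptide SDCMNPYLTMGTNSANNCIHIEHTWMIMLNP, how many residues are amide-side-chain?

5

Only N (asparagine) and Q (glutamine) carry a side-chain carboxamide.
Matching residues: N5, N13, N16, N17, N30.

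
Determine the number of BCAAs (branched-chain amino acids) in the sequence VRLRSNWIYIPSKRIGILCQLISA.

9

The BCAAs are Val, Leu, and Ile — aliphatic side chains with a branch point.
Matching residues: V1, L3, I8, I10, I15, I17, L18, L21, I22.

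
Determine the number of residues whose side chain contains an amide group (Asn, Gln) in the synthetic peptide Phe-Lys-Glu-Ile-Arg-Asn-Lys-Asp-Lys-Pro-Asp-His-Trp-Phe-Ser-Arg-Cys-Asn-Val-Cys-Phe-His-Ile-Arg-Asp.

Matching residues: Asn6, Asn18.

2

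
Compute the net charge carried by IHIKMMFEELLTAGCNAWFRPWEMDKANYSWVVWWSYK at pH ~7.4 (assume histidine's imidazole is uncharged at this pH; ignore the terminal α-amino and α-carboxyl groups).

0

Near pH 7.4, K and R contribute +1 each, D and E contribute −1 each, and every other side chain (His included, as stated) is uncharged.
Positive (K, R): K4, R20, K26, K38 → +4.
Negative (D, E): E8, E9, E23, D25 → −4.
Net charge = (+4) + (−4) = 0.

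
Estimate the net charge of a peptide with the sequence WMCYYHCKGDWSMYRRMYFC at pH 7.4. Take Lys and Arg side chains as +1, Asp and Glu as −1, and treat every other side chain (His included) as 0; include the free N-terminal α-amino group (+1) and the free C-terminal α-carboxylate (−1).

+2

Positive (K, R): K8, R15, R16 → +3.
Negative (D, E): D10 → −1.
The N-terminus (+1) and C-terminus (−1) cancel.
Net charge = (+3) + (−1) = +2.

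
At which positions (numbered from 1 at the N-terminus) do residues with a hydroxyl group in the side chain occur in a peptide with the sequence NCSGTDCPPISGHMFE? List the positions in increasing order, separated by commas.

3, 5, 11

The –OH-bearing residues are Ser, Thr (aliphatic alcohols), and Tyr (phenol).
Matching residues: S3, T5, S11.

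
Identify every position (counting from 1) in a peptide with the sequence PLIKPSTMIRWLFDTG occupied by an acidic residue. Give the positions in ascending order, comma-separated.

Matching residues: D14.

14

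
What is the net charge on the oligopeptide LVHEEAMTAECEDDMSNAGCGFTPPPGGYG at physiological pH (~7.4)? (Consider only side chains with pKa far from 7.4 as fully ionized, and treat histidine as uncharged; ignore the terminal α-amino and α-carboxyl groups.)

The side chains ionized at physiological pH are Lys/Arg (+1) and Asp/Glu (−1); with His treated as neutral, nothing else contributes.
Positive (K, R): none → +0.
Negative (D, E): E4, E5, E10, E12, D13, D14 → −6.
Net charge = (+0) + (−6) = −6.

-6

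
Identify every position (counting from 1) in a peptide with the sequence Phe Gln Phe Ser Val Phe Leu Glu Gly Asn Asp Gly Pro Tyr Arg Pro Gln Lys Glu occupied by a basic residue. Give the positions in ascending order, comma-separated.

Matching residues: Arg15, Lys18.

15, 18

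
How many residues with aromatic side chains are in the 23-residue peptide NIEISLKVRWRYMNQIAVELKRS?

Phenylalanine (F), tryptophan (W), and tyrosine (Y) have aromatic ring side chains.
Matching residues: W10, Y12.

2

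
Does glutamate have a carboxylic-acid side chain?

Yes

Only D (aspartate) and E (glutamate) carry a side-chain carboxylic acid.
Glutamate is in this group.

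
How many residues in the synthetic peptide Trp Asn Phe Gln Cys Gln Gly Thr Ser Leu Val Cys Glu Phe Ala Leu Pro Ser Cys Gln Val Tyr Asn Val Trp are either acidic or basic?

Acidic: D, E. Basic: H, K, R.
Acidic residues here: Glu13 (1).
Basic residues here: none (0).
The two groups share no amino acid, so total = 1 + 0 = 1.

1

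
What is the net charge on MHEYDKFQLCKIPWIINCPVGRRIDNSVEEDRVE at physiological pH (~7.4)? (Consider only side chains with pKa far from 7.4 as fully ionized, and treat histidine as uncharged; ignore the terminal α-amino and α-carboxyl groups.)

-2

The side chains ionized at physiological pH are Lys/Arg (+1) and Asp/Glu (−1); with His treated as neutral, nothing else contributes.
Positive (K, R): K6, K11, R22, R23, R32 → +5.
Negative (D, E): E3, D5, D25, E29, E30, D31, E34 → −7.
Net charge = (+5) + (−7) = −2.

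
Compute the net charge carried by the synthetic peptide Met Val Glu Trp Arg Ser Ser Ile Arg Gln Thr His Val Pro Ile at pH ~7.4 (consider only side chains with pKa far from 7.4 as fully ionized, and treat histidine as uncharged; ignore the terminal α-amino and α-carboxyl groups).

+1

At pH ~7.4 the Lys and Arg side chains are protonated (+1), the Asp and Glu side chains are deprotonated (−1), and with His taken as neutral all other side chains carry no charge.
Positive (K, R): Arg5, Arg9 → +2.
Negative (D, E): Glu3 → −1.
Net charge = (+2) + (−1) = +1.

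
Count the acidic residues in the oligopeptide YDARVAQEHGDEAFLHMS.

The acidic residues are Asp (D) and Glu (E), whose side chains end in a carboxylate group.
Matching residues: D2, E8, D11, E12.

4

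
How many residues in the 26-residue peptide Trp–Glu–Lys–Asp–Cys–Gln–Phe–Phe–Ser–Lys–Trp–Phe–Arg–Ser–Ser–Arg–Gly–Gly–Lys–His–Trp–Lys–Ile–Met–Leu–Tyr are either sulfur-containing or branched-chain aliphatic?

4

Sulfur-containing: C, M. Branched-chain aliphatic: I, L, V.
Sulfur-containing residues here: Cys5, Met24 (2).
Branched-chain aliphatic residues here: Ile23, Leu25 (2).
The two groups share no amino acid, so total = 2 + 2 = 4.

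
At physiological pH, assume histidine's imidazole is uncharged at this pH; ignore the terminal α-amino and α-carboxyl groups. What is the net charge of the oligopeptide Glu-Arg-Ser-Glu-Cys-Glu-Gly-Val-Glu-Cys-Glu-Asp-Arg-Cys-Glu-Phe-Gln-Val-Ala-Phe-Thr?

-5

Near pH 7.4, K and R contribute +1 each, D and E contribute −1 each, and every other side chain (His included, as stated) is uncharged.
Positive (K, R): Arg2, Arg13 → +2.
Negative (D, E): Glu1, Glu4, Glu6, Glu9, Glu11, Asp12, Glu15 → −7.
Net charge = (+2) + (−7) = −5.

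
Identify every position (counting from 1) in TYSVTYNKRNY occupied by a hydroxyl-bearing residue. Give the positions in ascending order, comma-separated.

1, 2, 3, 5, 6, 11

The –OH-bearing residues are Ser, Thr (aliphatic alcohols), and Tyr (phenol).
Matching residues: T1, Y2, S3, T5, Y6, Y11.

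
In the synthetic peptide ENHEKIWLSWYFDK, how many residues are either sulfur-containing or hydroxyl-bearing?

Sulfur-containing: C, M. Hydroxyl-bearing: S, T, Y.
Sulfur-containing residues here: none (0).
Hydroxyl-bearing residues here: S9, Y11 (2).
The two groups share no amino acid, so total = 0 + 2 = 2.

2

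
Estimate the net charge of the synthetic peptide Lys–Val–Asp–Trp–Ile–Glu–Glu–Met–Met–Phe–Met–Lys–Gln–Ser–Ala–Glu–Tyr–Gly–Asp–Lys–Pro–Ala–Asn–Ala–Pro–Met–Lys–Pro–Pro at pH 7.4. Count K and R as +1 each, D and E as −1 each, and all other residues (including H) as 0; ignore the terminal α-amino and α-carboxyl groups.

Positive (K, R): Lys1, Lys12, Lys20, Lys27 → +4.
Negative (D, E): Asp3, Glu6, Glu7, Glu16, Asp19 → −5.
Net charge = (+4) + (−5) = −1.

-1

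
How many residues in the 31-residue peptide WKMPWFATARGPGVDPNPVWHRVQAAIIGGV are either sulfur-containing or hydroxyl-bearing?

Sulfur-containing: C, M. Hydroxyl-bearing: S, T, Y.
Sulfur-containing residues here: M3 (1).
Hydroxyl-bearing residues here: T8 (1).
The two groups share no amino acid, so total = 1 + 1 = 2.

2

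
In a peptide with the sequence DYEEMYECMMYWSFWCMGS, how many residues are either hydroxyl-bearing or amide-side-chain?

5

Hydroxyl-bearing: S, T, Y. Amide-side-chain: N, Q.
Hydroxyl-bearing residues here: Y2, Y6, Y11, S13, S19 (5).
Amide-side-chain residues here: none (0).
The two groups share no amino acid, so total = 5 + 0 = 5.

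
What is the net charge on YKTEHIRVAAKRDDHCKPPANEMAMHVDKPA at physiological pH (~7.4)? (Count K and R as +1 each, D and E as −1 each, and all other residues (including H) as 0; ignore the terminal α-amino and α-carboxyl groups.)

+1

Positive (K, R): K2, R7, K11, R12, K17, K29 → +6.
Negative (D, E): E4, D13, D14, E22, D28 → −5.
Net charge = (+6) + (−5) = +1.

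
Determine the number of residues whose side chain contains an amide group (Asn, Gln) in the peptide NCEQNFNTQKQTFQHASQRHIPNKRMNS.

10

Matching residues: N1, Q4, N5, N7, Q9, Q11, Q14, Q18, N23, N27.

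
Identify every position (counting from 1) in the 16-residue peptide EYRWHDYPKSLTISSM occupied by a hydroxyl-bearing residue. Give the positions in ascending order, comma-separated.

2, 7, 10, 12, 14, 15

Matching residues: Y2, Y7, S10, T12, S14, S15.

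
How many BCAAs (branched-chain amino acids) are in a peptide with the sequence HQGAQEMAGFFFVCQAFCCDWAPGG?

1

Valine (V), leucine (L), and isoleucine (I) are the branched-chain amino acids.
Matching residues: V13.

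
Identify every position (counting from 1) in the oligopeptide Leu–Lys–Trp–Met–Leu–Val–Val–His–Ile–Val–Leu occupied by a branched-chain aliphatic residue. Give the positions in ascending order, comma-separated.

Matching residues: Leu1, Leu5, Val6, Val7, Ile9, Val10, Leu11.

1, 5, 6, 7, 9, 10, 11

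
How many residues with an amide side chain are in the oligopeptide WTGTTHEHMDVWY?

Only N (asparagine) and Q (glutamine) carry a side-chain carboxamide.
None of the 13 residues belong to this group.

0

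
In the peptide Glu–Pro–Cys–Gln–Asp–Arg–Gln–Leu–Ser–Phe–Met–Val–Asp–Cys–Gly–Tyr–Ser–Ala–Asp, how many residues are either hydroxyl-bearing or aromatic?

4

Hydroxyl-bearing: S, T, Y. Aromatic: F, W, Y.
Hydroxyl-bearing residues here: Ser9, Tyr16, Ser17 (3).
Aromatic residues here: Phe10, Tyr16 (2).
Y is in both groups, so the 1 Y residue must not be double-counted.
Total = 3 + 2 − 1 = 4.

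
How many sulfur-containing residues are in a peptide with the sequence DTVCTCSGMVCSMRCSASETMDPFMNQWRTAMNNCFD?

The sulfur-bearing residues are cysteine (–SH) and methionine (–S–CH₃).
Matching residues: C4, C6, M9, C11, M13, C15, M21, M25, M32, C35.

10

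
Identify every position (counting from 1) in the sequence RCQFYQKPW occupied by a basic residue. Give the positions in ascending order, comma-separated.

1, 7

K, R, and H are the three residues with basic side chains (ε-amine, guanidinium, and imidazole respectively).
Matching residues: R1, K7.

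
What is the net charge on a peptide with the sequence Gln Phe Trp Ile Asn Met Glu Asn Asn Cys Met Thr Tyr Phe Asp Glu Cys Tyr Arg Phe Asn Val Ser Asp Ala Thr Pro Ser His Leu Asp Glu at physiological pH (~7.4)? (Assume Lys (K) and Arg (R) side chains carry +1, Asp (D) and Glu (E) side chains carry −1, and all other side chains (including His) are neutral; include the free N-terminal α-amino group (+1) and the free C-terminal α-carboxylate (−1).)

-5

Positive (K, R): Arg19 → +1.
Negative (D, E): Glu7, Asp15, Glu16, Asp24, Asp31, Glu32 → −6.
The N-terminus (+1) and C-terminus (−1) cancel.
Net charge = (+1) + (−6) = −5.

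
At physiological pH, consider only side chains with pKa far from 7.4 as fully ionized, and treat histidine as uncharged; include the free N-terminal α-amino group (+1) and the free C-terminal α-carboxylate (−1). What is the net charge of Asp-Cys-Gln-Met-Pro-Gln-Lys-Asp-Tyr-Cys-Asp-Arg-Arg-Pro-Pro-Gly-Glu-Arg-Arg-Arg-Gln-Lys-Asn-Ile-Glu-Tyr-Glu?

+1

At pH ~7.4 the Lys and Arg side chains are protonated (+1), the Asp and Glu side chains are deprotonated (−1), and with His taken as neutral all other side chains carry no charge.
Positive (K, R): Lys7, Arg12, Arg13, Arg18, Arg19, Arg20, Lys22 → +7.
Negative (D, E): Asp1, Asp8, Asp11, Glu17, Glu25, Glu27 → −6.
The N-terminus (+1) and C-terminus (−1) cancel.
Net charge = (+7) + (−6) = +1.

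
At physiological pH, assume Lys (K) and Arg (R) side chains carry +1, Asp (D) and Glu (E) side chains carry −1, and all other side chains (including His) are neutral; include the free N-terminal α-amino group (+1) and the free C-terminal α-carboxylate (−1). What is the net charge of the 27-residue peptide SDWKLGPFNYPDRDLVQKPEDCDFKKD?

-2

Positive (K, R): K4, R13, K18, K25, K26 → +5.
Negative (D, E): D2, D12, D14, E20, D21, D23, D27 → −7.
The N-terminus (+1) and C-terminus (−1) cancel.
Net charge = (+5) + (−7) = −2.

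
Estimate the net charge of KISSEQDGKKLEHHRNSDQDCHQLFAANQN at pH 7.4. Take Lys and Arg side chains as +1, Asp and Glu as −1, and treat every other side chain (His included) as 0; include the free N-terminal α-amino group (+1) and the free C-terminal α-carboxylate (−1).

Positive (K, R): K1, K9, K10, R15 → +4.
Negative (D, E): E5, D7, E12, D18, D20 → −5.
The N-terminus (+1) and C-terminus (−1) cancel.
Net charge = (+4) + (−5) = −1.

-1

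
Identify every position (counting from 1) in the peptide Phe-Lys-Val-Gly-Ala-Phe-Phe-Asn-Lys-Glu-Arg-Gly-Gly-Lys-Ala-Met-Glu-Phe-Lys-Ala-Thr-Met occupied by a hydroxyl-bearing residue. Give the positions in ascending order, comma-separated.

Matching residues: Thr21.

21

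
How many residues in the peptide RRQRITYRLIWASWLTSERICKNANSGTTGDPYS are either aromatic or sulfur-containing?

5

Aromatic: F, W, Y. Sulfur-containing: C, M.
Aromatic residues here: Y7, W11, W14, Y33 (4).
Sulfur-containing residues here: C21 (1).
The two groups share no amino acid, so total = 4 + 1 = 5.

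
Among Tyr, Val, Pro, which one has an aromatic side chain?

The aromatic amino acids are Phe (F, benzyl), Trp (W, indole), and Tyr (Y, phenol).
Of the listed options, only Tyr belongs to this group.

Tyr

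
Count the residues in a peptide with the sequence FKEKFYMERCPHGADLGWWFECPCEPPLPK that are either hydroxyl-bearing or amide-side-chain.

1

Hydroxyl-bearing: S, T, Y. Amide-side-chain: N, Q.
Hydroxyl-bearing residues here: Y6 (1).
Amide-side-chain residues here: none (0).
The two groups share no amino acid, so total = 1 + 0 = 1.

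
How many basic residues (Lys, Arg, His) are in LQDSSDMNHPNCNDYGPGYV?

1

Matching residues: H9.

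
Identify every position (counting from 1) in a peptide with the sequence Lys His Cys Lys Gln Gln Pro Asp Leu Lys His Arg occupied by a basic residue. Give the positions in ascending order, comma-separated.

1, 2, 4, 10, 11, 12

The basic amino acids are Lys (K), Arg (R), and His (H).
Matching residues: Lys1, His2, Lys4, Lys10, His11, Arg12.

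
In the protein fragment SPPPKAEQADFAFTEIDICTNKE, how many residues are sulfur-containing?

1

Only Cys (C) and Met (M) have a sulfur atom in the side chain.
Matching residues: C19.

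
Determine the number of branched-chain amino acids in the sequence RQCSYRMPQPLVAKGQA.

2

The BCAAs are Val, Leu, and Ile — aliphatic side chains with a branch point.
Matching residues: L11, V12.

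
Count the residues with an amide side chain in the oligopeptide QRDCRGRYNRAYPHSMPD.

2

The amide-side-chain residues are Asn (N) and Gln (Q).
Matching residues: Q1, N9.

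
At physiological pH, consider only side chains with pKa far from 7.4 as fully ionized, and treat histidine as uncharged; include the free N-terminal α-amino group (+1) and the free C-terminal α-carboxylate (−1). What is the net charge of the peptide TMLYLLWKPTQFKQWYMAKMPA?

At pH ~7.4 the Lys and Arg side chains are protonated (+1), the Asp and Glu side chains are deprotonated (−1), and with His taken as neutral all other side chains carry no charge.
Positive (K, R): K8, K13, K19 → +3.
Negative (D, E): none → −0.
The N-terminus (+1) and C-terminus (−1) cancel.
Net charge = (+3) + (−0) = +3.

+3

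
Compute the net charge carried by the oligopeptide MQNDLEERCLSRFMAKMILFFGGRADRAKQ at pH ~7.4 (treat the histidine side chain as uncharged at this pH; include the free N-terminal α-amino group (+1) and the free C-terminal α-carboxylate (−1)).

+2

At pH ~7.4 the Lys and Arg side chains are protonated (+1), the Asp and Glu side chains are deprotonated (−1), and with His taken as neutral all other side chains carry no charge.
Positive (K, R): R8, R12, K16, R24, R27, K29 → +6.
Negative (D, E): D4, E6, E7, D26 → −4.
The N-terminus (+1) and C-terminus (−1) cancel.
Net charge = (+6) + (−4) = +2.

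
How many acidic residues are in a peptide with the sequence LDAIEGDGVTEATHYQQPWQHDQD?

6

The acidic residues are Asp (D) and Glu (E), whose side chains end in a carboxylate group.
Matching residues: D2, E5, D7, E11, D22, D24.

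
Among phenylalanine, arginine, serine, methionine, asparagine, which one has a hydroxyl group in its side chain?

Serine (S), threonine (T), and tyrosine (Y) each carry a hydroxyl group on the side chain.
Of the listed options, only serine belongs to this group.

serine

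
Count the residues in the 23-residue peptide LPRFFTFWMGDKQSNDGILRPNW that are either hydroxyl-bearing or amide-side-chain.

Hydroxyl-bearing: S, T, Y. Amide-side-chain: N, Q.
Hydroxyl-bearing residues here: T6, S14 (2).
Amide-side-chain residues here: Q13, N15, N22 (3).
The two groups share no amino acid, so total = 2 + 3 = 5.

5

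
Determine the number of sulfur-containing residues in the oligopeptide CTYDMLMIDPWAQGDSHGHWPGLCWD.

The sulfur-bearing residues are cysteine (–SH) and methionine (–S–CH₃).
Matching residues: C1, M5, M7, C24.

4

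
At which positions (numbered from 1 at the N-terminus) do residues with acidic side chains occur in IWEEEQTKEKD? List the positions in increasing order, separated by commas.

Only D (aspartate) and E (glutamate) carry a side-chain carboxylic acid.
Matching residues: E3, E4, E5, E9, D11.

3, 4, 5, 9, 11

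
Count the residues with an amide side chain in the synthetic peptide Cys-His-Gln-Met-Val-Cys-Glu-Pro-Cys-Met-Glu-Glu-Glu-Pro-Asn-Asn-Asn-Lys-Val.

4

Asparagine (N) and glutamine (Q) have uncharged amide side chains.
Matching residues: Gln3, Asn15, Asn16, Asn17.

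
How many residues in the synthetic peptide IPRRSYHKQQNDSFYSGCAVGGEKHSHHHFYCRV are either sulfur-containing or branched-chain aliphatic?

Sulfur-containing: C, M. Branched-chain aliphatic: I, L, V.
Sulfur-containing residues here: C18, C32 (2).
Branched-chain aliphatic residues here: I1, V20, V34 (3).
The two groups share no amino acid, so total = 2 + 3 = 5.

5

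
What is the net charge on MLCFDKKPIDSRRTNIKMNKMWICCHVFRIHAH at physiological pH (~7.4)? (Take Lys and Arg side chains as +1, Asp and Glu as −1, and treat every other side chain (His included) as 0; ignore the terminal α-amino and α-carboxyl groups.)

Positive (K, R): K6, K7, R12, R13, K17, K20, R29 → +7.
Negative (D, E): D5, D10 → −2.
Net charge = (+7) + (−2) = +5.

+5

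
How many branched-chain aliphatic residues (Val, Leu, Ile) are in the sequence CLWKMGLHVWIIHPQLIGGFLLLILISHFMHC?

13

Matching residues: L2, L7, V9, I11, I12, L16, I17, L21, L22, L23, I24, L25, I26.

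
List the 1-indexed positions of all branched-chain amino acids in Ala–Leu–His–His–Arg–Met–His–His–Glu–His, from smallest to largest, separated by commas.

Valine (V), leucine (L), and isoleucine (I) are the branched-chain amino acids.
Matching residues: Leu2.

2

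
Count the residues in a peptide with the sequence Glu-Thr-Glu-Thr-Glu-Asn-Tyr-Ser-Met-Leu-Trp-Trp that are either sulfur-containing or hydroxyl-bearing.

5

Sulfur-containing: C, M. Hydroxyl-bearing: S, T, Y.
Sulfur-containing residues here: Met9 (1).
Hydroxyl-bearing residues here: Thr2, Thr4, Tyr7, Ser8 (4).
The two groups share no amino acid, so total = 1 + 4 = 5.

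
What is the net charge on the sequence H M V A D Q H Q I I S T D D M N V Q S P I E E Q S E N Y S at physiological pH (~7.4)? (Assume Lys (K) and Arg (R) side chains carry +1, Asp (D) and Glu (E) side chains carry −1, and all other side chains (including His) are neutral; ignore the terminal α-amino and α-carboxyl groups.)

Positive (K, R): none → +0.
Negative (D, E): D5, D13, D14, E22, E23, E26 → −6.
Net charge = (+0) + (−6) = −6.

-6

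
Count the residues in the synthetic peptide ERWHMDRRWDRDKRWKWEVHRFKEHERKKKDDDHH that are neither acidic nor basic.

7

Acidic: D, E. Basic: K, R, H. All other residues are neither.
Matching residues: W3, M5, W9, W15, W17, V19, F22.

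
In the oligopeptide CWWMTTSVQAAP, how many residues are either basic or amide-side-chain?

1

Basic: H, K, R. Amide-side-chain: N, Q.
Basic residues here: none (0).
Amide-side-chain residues here: Q9 (1).
The two groups share no amino acid, so total = 0 + 1 = 1.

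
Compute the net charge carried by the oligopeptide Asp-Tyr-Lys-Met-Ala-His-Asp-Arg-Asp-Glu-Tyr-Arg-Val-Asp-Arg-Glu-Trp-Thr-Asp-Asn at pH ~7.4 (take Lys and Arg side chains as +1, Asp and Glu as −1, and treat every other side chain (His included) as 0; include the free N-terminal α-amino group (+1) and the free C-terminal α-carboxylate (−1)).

-3

Positive (K, R): Lys3, Arg8, Arg12, Arg15 → +4.
Negative (D, E): Asp1, Asp7, Asp9, Glu10, Asp14, Glu16, Asp19 → −7.
The N-terminus (+1) and C-terminus (−1) cancel.
Net charge = (+4) + (−7) = −3.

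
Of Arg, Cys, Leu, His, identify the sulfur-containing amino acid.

Cys

The sulfur-bearing residues are cysteine (–SH) and methionine (–S–CH₃).
Of the listed options, only Cys belongs to this group.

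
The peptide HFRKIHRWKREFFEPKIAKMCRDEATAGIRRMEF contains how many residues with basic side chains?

12

The basic amino acids are Lys (K), Arg (R), and His (H).
Matching residues: H1, R3, K4, H6, R7, K9, R10, K16, K19, R22, R30, R31.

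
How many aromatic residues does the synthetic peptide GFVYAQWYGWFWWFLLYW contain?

11

Phenylalanine (F), tryptophan (W), and tyrosine (Y) have aromatic ring side chains.
Matching residues: F2, Y4, W7, Y8, W10, F11, W12, W13, F14, Y17, W18.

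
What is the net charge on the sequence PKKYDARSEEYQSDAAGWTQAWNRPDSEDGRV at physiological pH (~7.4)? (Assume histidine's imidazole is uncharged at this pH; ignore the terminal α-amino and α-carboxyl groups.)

-2

The side chains ionized at physiological pH are Lys/Arg (+1) and Asp/Glu (−1); with His treated as neutral, nothing else contributes.
Positive (K, R): K2, K3, R7, R24, R31 → +5.
Negative (D, E): D5, E9, E10, D14, D26, E28, D29 → −7.
Net charge = (+5) + (−7) = −2.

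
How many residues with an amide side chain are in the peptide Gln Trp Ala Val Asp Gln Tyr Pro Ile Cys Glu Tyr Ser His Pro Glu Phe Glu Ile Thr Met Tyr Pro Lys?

The amide-side-chain residues are Asn (N) and Gln (Q).
Matching residues: Gln1, Gln6.

2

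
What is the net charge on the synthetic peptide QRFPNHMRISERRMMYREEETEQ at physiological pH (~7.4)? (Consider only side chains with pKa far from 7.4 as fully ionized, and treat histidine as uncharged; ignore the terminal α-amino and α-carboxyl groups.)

Near pH 7.4, K and R contribute +1 each, D and E contribute −1 each, and every other side chain (His included, as stated) is uncharged.
Positive (K, R): R2, R8, R12, R13, R17 → +5.
Negative (D, E): E11, E18, E19, E20, E22 → −5.
Net charge = (+5) + (−5) = 0.

0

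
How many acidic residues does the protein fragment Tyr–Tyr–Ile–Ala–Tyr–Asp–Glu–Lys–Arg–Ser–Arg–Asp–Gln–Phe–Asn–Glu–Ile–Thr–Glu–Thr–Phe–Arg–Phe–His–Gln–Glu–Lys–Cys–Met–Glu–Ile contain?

7

Only D (aspartate) and E (glutamate) carry a side-chain carboxylic acid.
Matching residues: Asp6, Glu7, Asp12, Glu16, Glu19, Glu26, Glu30.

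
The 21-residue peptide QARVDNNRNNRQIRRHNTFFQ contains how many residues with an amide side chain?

Only N (asparagine) and Q (glutamine) carry a side-chain carboxamide.
Matching residues: Q1, N6, N7, N9, N10, Q12, N17, Q21.

8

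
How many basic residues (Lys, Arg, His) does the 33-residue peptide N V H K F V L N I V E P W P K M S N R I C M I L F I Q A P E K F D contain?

5

Matching residues: H3, K4, K15, R19, K31.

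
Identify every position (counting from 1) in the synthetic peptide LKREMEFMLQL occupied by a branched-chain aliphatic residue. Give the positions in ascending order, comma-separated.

1, 9, 11

Valine (V), leucine (L), and isoleucine (I) are the branched-chain amino acids.
Matching residues: L1, L9, L11.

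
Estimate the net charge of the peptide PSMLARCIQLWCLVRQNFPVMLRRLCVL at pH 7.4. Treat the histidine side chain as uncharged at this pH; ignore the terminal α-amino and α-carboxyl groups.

Near pH 7.4, K and R contribute +1 each, D and E contribute −1 each, and every other side chain (His included, as stated) is uncharged.
Positive (K, R): R6, R15, R23, R24 → +4.
Negative (D, E): none → −0.
Net charge = (+4) + (−0) = +4.

+4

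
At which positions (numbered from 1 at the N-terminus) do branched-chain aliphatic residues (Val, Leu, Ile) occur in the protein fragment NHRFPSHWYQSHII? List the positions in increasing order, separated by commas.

Matching residues: I13, I14.

13, 14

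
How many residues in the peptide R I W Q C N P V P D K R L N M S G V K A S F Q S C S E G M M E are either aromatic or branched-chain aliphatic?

Aromatic: F, W, Y. Branched-chain aliphatic: I, L, V.
Aromatic residues here: W3, F22 (2).
Branched-chain aliphatic residues here: I2, V8, L13, V18 (4).
The two groups share no amino acid, so total = 2 + 4 = 6.

6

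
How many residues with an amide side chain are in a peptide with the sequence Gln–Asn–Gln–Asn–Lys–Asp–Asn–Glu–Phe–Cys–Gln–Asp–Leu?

Only N (asparagine) and Q (glutamine) carry a side-chain carboxamide.
Matching residues: Gln1, Asn2, Gln3, Asn4, Asn7, Gln11.

6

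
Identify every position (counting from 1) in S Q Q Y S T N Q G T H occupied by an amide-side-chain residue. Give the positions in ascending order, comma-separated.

2, 3, 7, 8

Asparagine (N) and glutamine (Q) have uncharged amide side chains.
Matching residues: Q2, Q3, N7, Q8.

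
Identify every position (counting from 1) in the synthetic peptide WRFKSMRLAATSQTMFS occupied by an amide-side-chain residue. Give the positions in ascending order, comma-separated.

The amide-side-chain residues are Asn (N) and Gln (Q).
Matching residues: Q13.

13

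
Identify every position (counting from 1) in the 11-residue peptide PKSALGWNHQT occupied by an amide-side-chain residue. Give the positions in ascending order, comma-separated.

8, 10

Only N (asparagine) and Q (glutamine) carry a side-chain carboxamide.
Matching residues: N8, Q10.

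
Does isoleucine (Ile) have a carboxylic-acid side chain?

Only D (aspartate) and E (glutamate) carry a side-chain carboxylic acid.
Isoleucine is not in this group.

No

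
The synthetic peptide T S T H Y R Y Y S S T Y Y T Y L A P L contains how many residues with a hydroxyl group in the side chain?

13

Serine (S), threonine (T), and tyrosine (Y) each carry a hydroxyl group on the side chain.
Matching residues: T1, S2, T3, Y5, Y7, Y8, S9, S10, T11, Y12, Y13, T14, Y15.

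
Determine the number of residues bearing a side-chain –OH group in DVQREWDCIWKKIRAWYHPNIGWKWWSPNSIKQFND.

Serine (S), threonine (T), and tyrosine (Y) each carry a hydroxyl group on the side chain.
Matching residues: Y17, S27, S30.

3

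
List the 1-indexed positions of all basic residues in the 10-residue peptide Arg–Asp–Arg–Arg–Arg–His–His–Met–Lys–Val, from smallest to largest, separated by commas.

1, 3, 4, 5, 6, 7, 9

Lysine (K), arginine (R), and histidine (H) have basic, nitrogen-containing side chains.
Matching residues: Arg1, Arg3, Arg4, Arg5, His6, His7, Lys9.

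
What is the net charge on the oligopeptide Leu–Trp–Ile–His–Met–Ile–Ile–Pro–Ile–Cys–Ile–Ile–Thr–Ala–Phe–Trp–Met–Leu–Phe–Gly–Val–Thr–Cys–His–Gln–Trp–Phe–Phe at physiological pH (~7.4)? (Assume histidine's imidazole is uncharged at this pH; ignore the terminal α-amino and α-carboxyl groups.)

0

The side chains ionized at physiological pH are Lys/Arg (+1) and Asp/Glu (−1); with His treated as neutral, nothing else contributes.
Positive (K, R): none → +0.
Negative (D, E): none → −0.
Net charge = (+0) + (−0) = 0.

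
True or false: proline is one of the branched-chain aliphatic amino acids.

False

The BCAAs are Val, Leu, and Ile — aliphatic side chains with a branch point.
Proline is not in this group.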